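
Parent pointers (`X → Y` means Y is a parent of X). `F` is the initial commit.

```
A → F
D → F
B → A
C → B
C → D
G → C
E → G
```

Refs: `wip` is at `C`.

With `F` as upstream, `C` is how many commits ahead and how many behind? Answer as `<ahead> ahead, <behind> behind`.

4 ahead, 0 behind

Reachable from C: {A, B, C, D, F}.
Reachable from F: {F}.
Only in C's history (ahead): {A, B, C, D} — 4.
Only in F's history (behind): {} — 0.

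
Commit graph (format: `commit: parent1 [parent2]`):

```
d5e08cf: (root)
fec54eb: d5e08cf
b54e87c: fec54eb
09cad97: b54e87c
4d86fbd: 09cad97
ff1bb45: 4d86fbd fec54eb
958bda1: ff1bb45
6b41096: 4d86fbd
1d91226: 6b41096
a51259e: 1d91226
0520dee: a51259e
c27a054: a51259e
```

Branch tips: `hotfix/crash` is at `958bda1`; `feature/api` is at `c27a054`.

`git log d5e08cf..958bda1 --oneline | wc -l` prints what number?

6

Reachable from 958bda1: {09cad97, 4d86fbd, 958bda1, b54e87c, d5e08cf, fec54eb, ff1bb45}.
Reachable from d5e08cf: {d5e08cf}.
In 958bda1's history but not d5e08cf's: {09cad97, 4d86fbd, 958bda1, b54e87c, fec54eb, ff1bb45} — 6 commits.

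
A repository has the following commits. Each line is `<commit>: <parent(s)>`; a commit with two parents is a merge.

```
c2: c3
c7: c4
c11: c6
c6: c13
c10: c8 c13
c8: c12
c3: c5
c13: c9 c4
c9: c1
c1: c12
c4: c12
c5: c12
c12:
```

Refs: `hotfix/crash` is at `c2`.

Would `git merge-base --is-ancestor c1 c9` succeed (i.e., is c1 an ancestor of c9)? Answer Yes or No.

Ancestors of c9 (commits reachable by following parents): {c1, c12, c9}.
c1 is in that set, so it is an ancestor of c9.

Yes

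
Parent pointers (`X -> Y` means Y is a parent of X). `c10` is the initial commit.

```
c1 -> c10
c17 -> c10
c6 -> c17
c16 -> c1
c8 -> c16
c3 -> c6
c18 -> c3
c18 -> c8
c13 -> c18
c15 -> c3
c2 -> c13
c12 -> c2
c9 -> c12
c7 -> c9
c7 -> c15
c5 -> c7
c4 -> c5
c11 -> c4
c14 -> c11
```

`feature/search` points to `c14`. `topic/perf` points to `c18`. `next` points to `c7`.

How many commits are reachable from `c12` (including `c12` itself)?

Walking parent pointers from c12: reachable set = {c1, c10, c12, c13, c16, c17, c18, c2, c3, c6, c8}.
That is 11 commits.

11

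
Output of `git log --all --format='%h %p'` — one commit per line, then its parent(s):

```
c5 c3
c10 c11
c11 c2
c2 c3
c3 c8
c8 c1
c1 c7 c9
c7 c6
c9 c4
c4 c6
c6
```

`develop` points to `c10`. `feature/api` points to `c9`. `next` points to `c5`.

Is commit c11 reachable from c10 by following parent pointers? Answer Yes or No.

Ancestors of c10 (commits reachable by following parents): {c1, c10, c11, c2, c3, c4, c6, c7, c8, c9}.
c11 is in that set, so it is an ancestor of c10.

Yes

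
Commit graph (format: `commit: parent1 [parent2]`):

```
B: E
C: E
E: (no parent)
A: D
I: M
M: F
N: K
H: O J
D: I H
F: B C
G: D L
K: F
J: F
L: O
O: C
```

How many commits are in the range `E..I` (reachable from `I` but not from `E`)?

Reachable from I: {B, C, E, F, I, M}.
Reachable from E: {E}.
In I's history but not E's: {B, C, F, I, M} — 5 commits.

5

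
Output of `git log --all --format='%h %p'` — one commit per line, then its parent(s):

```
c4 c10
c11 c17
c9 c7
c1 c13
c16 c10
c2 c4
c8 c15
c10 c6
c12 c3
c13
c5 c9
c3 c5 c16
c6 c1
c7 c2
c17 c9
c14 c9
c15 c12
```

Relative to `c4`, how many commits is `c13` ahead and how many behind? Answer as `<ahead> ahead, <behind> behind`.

0 ahead, 4 behind

Reachable from c13: {c13}.
Reachable from c4: {c1, c10, c13, c4, c6}.
Only in c13's history (ahead): {} — 0.
Only in c4's history (behind): {c1, c10, c4, c6} — 4.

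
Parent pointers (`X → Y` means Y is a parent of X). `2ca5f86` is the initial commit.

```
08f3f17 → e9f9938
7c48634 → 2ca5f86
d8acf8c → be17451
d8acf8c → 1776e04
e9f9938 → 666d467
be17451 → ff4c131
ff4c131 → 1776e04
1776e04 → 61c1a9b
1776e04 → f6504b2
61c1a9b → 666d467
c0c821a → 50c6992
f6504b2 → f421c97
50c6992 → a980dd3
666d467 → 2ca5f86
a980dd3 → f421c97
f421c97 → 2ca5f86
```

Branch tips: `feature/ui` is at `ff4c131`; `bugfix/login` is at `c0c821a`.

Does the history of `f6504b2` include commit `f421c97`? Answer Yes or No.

Yes

Ancestors of f6504b2 (commits reachable by following parents): {2ca5f86, f421c97, f6504b2}.
f421c97 is in that set, so it is an ancestor of f6504b2.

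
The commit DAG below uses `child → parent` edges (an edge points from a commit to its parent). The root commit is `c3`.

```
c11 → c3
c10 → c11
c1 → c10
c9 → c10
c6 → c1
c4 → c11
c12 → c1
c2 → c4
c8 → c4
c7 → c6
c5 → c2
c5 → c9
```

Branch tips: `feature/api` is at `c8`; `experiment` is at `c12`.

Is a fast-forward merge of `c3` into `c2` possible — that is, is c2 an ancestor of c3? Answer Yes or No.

A fast-forward from c2 to c3 is possible iff c2 is an ancestor of c3.
Ancestors of c3: {c3}.
c2 is not among them, so fast-forward is not possible.

No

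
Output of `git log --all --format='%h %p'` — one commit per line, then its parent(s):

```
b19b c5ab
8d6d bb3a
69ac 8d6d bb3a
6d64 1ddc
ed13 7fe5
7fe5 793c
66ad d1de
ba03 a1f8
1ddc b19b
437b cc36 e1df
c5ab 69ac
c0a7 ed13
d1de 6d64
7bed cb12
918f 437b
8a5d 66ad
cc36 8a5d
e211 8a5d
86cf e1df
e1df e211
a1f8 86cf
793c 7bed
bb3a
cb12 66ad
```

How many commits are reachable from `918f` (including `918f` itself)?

Walking parent pointers from 918f: reachable set = {1ddc, 437b, 66ad, 69ac, 6d64, 8a5d, 8d6d, 918f, b19b, bb3a, c5ab, cc36, d1de, e1df, e211}.
That is 15 commits.

15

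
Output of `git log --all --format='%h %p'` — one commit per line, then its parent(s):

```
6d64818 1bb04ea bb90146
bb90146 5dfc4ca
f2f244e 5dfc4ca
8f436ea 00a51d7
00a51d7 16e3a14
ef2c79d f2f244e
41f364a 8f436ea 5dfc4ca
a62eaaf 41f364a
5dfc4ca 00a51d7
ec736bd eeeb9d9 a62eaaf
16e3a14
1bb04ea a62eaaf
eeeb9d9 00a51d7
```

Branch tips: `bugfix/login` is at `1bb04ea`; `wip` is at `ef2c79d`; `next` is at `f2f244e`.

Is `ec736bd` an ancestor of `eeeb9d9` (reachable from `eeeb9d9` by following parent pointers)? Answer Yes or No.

No

Ancestors of eeeb9d9: {00a51d7, 16e3a14, eeeb9d9}.
ec736bd is not in that set, so it is not an ancestor of eeeb9d9.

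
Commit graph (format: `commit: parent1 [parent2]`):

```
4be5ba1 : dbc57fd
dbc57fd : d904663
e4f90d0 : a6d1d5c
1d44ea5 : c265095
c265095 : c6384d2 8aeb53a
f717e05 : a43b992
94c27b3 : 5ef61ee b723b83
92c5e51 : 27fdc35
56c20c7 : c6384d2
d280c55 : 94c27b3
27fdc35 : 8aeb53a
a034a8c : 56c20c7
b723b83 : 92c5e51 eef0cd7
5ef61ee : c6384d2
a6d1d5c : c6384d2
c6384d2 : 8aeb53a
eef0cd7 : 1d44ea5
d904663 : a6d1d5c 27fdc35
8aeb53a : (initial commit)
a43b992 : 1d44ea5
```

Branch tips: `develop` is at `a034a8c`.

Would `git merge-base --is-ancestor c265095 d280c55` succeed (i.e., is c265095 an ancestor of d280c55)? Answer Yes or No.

Yes

Ancestors of d280c55 (commits reachable by following parents): {1d44ea5, 27fdc35, 5ef61ee, 8aeb53a, 92c5e51, 94c27b3, b723b83, c265095, c6384d2, d280c55, eef0cd7}.
c265095 is in that set, so it is an ancestor of d280c55.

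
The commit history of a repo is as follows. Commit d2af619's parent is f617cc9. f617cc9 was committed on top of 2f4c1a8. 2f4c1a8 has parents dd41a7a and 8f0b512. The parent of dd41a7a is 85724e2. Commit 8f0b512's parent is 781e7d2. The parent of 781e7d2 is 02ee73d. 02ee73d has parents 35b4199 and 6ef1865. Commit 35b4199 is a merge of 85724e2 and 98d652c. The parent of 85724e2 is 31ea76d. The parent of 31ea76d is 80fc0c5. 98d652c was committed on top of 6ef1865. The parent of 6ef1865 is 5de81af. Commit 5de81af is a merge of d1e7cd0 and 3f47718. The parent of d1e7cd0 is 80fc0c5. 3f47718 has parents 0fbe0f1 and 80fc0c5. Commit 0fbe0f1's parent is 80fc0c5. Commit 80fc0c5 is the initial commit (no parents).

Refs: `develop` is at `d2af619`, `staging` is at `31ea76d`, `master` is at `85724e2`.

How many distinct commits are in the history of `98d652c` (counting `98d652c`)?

7

Walking parent pointers from 98d652c: reachable set = {0fbe0f1, 3f47718, 5de81af, 6ef1865, 80fc0c5, 98d652c, d1e7cd0}.
That is 7 commits.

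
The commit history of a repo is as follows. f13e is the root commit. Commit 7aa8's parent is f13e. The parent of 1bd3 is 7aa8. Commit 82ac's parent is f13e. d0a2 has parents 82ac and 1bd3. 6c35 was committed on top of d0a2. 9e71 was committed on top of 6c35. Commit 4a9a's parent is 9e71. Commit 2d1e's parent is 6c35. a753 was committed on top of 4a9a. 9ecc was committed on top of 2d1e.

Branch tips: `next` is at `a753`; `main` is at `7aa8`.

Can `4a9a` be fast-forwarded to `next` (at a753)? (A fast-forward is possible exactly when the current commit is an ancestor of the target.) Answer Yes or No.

A fast-forward from 4a9a to a753 is possible iff 4a9a is an ancestor of a753.
Ancestors of a753: {1bd3, 4a9a, 6c35, 7aa8, 82ac, 9e71, a753, d0a2, f13e}.
4a9a is among them, so fast-forward is possible.

Yes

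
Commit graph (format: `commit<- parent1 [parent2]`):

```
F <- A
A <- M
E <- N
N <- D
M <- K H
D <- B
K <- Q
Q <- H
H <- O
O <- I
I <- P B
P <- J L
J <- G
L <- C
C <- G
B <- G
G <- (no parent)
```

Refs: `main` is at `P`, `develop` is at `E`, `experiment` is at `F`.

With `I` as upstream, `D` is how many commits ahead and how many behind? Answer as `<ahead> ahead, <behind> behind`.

1 ahead, 5 behind

Reachable from D: {B, D, G}.
Reachable from I: {B, C, G, I, J, L, P}.
Only in D's history (ahead): {D} — 1.
Only in I's history (behind): {C, I, J, L, P} — 5.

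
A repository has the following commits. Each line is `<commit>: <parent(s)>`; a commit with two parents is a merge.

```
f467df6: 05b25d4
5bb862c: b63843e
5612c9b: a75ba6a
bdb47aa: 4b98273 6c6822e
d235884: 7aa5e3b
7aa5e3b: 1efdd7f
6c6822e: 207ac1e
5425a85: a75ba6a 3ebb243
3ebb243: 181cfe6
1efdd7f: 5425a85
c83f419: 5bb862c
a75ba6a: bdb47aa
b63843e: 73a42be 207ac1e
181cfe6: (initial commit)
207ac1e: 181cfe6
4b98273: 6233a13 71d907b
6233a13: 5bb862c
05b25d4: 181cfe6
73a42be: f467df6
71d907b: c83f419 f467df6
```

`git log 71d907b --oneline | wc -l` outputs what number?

Walking parent pointers from 71d907b: reachable set = {05b25d4, 181cfe6, 207ac1e, 5bb862c, 71d907b, 73a42be, b63843e, c83f419, f467df6}.
That is 9 commits.

9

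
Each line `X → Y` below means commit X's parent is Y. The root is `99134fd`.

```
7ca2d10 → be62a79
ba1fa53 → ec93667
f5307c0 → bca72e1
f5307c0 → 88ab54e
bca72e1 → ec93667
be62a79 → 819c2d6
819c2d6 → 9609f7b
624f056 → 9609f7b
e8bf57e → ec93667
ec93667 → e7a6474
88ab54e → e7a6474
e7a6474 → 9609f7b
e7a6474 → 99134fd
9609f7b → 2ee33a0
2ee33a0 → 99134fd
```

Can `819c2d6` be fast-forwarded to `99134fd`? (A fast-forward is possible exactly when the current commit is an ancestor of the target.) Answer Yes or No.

No

A fast-forward from 819c2d6 to 99134fd is possible iff 819c2d6 is an ancestor of 99134fd.
Ancestors of 99134fd: {99134fd}.
819c2d6 is not among them, so fast-forward is not possible.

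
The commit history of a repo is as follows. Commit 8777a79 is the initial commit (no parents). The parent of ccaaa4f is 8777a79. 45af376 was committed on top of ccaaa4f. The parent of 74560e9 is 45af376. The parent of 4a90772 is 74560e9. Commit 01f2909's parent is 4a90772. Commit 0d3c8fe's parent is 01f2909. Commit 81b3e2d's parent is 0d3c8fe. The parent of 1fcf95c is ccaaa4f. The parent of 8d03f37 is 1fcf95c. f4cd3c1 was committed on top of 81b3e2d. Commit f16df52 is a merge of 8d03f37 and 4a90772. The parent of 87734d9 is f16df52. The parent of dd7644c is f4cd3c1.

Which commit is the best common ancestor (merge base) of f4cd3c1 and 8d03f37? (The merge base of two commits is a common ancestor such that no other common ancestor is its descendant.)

ccaaa4f

Ancestors of f4cd3c1: {01f2909, 0d3c8fe, 45af376, 4a90772, 74560e9, 81b3e2d, 8777a79, ccaaa4f, f4cd3c1}.
Ancestors of 8d03f37: {1fcf95c, 8777a79, 8d03f37, ccaaa4f}.
Common ancestors: {8777a79, ccaaa4f}.
Among these, ccaaa4f is not an ancestor of any other common ancestor — it is the merge base.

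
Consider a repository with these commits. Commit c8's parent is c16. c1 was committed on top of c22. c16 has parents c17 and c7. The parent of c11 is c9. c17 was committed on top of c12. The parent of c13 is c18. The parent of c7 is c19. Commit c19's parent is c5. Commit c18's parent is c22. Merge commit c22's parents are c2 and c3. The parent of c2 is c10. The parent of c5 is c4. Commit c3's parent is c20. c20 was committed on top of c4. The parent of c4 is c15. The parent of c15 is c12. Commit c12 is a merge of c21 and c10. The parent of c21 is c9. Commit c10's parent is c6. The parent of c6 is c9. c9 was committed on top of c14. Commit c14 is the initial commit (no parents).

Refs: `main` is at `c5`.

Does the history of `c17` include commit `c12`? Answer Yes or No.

Yes

Ancestors of c17 (commits reachable by following parents): {c10, c12, c14, c17, c21, c6, c9}.
c12 is in that set, so it is an ancestor of c17.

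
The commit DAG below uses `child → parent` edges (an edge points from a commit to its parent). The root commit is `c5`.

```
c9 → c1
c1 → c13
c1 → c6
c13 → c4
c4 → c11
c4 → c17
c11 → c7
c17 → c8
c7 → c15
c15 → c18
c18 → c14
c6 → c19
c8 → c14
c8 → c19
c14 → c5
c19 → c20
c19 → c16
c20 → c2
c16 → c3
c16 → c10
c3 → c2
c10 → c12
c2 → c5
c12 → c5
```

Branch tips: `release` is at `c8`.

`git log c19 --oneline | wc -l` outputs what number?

8

Walking parent pointers from c19: reachable set = {c10, c12, c16, c19, c2, c20, c3, c5}.
That is 8 commits.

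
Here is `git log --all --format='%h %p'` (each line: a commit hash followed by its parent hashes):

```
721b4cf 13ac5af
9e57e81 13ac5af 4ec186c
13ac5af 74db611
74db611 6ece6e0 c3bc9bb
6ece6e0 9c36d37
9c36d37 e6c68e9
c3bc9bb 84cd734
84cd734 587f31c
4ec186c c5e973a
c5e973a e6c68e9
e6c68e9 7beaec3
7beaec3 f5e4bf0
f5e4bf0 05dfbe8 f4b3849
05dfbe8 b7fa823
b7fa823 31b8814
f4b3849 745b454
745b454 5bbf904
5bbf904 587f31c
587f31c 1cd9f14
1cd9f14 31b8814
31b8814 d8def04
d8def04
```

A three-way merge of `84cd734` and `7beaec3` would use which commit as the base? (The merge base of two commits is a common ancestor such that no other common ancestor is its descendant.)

Ancestors of 84cd734: {1cd9f14, 31b8814, 587f31c, 84cd734, d8def04}.
Ancestors of 7beaec3: {05dfbe8, 1cd9f14, 31b8814, 587f31c, 5bbf904, 745b454, 7beaec3, b7fa823, d8def04, f4b3849, f5e4bf0}.
Common ancestors: {1cd9f14, 31b8814, 587f31c, d8def04}.
Among these, 587f31c is not an ancestor of any other common ancestor — it is the merge base.

587f31c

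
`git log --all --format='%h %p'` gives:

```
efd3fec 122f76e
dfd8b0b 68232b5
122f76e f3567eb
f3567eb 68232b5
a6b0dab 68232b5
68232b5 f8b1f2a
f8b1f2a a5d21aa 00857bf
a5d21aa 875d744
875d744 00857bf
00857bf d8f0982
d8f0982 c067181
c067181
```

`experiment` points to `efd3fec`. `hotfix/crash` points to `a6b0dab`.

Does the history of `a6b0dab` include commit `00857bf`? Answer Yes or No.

Yes

Ancestors of a6b0dab (commits reachable by following parents): {00857bf, 68232b5, 875d744, a5d21aa, a6b0dab, c067181, d8f0982, f8b1f2a}.
00857bf is in that set, so it is an ancestor of a6b0dab.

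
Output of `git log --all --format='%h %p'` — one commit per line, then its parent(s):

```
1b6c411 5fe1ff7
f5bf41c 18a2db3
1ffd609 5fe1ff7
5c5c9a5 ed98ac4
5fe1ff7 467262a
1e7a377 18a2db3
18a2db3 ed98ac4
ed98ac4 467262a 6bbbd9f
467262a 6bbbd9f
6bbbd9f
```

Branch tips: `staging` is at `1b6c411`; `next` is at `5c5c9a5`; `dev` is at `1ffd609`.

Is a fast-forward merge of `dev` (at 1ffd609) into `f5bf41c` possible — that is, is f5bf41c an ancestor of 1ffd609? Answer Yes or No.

No

A fast-forward from f5bf41c to 1ffd609 is possible iff f5bf41c is an ancestor of 1ffd609.
Ancestors of 1ffd609: {1ffd609, 467262a, 5fe1ff7, 6bbbd9f}.
f5bf41c is not among them, so fast-forward is not possible.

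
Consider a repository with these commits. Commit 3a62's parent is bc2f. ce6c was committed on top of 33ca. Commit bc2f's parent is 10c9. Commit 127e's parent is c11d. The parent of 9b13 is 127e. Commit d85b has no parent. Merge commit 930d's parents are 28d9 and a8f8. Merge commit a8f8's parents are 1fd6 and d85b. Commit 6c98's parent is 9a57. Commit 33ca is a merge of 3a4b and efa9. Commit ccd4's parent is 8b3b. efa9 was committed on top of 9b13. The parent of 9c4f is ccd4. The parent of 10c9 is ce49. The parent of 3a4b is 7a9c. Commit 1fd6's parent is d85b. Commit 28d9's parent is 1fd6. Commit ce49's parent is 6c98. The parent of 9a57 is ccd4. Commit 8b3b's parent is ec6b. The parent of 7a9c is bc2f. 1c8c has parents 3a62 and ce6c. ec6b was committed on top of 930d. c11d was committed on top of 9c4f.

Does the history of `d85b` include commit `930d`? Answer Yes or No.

No

Ancestors of d85b: {d85b}.
930d is not in that set, so it is not an ancestor of d85b.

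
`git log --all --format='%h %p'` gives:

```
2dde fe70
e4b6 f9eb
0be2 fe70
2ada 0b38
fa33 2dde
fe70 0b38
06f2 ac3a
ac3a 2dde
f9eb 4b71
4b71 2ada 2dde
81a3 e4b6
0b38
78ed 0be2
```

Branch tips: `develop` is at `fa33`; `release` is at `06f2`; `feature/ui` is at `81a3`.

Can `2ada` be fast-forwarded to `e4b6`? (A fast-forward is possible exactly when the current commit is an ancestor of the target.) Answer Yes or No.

Yes

A fast-forward from 2ada to e4b6 is possible iff 2ada is an ancestor of e4b6.
Ancestors of e4b6: {0b38, 2ada, 2dde, 4b71, e4b6, f9eb, fe70}.
2ada is among them, so fast-forward is possible.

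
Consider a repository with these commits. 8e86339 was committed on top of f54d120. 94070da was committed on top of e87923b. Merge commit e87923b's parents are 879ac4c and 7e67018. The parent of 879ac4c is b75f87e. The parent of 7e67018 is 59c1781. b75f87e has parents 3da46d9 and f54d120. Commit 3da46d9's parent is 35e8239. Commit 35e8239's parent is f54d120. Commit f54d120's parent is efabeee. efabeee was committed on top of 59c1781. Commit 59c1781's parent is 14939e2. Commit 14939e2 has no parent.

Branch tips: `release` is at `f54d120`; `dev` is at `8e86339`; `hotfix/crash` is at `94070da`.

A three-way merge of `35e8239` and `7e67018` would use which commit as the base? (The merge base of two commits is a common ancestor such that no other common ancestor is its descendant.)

Ancestors of 35e8239: {14939e2, 35e8239, 59c1781, efabeee, f54d120}.
Ancestors of 7e67018: {14939e2, 59c1781, 7e67018}.
Common ancestors: {14939e2, 59c1781}.
Among these, 59c1781 is not an ancestor of any other common ancestor — it is the merge base.

59c1781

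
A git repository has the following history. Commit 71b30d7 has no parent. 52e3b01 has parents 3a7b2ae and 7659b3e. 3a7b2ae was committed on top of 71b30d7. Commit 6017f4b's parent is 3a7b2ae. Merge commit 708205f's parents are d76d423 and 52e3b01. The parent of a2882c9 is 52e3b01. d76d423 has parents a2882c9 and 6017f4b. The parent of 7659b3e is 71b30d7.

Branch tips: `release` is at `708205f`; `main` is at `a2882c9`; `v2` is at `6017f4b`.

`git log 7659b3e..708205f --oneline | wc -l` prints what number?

Reachable from 708205f: {3a7b2ae, 52e3b01, 6017f4b, 708205f, 71b30d7, 7659b3e, a2882c9, d76d423}.
Reachable from 7659b3e: {71b30d7, 7659b3e}.
In 708205f's history but not 7659b3e's: {3a7b2ae, 52e3b01, 6017f4b, 708205f, a2882c9, d76d423} — 6 commits.

6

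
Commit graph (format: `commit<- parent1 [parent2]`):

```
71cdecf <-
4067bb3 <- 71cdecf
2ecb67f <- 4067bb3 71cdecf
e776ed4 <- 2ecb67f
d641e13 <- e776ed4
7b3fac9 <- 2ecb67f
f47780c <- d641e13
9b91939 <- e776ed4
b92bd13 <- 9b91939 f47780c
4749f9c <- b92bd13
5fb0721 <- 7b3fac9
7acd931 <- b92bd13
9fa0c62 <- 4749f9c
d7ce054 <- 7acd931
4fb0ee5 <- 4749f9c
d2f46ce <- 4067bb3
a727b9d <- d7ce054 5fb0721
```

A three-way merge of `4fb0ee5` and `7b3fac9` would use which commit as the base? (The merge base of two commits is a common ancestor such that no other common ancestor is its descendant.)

2ecb67f

Ancestors of 4fb0ee5: {2ecb67f, 4067bb3, 4749f9c, 4fb0ee5, 71cdecf, 9b91939, b92bd13, d641e13, e776ed4, f47780c}.
Ancestors of 7b3fac9: {2ecb67f, 4067bb3, 71cdecf, 7b3fac9}.
Common ancestors: {2ecb67f, 4067bb3, 71cdecf}.
Among these, 2ecb67f is not an ancestor of any other common ancestor — it is the merge base.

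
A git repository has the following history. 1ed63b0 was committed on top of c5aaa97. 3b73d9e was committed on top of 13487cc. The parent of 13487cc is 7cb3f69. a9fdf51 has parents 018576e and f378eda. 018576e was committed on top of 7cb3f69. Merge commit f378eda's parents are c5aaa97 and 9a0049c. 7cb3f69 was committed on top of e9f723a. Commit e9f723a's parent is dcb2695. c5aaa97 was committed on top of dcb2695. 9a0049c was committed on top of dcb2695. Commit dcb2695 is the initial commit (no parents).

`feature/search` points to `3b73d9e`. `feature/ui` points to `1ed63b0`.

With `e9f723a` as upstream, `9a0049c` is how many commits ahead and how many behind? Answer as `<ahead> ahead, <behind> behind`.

Reachable from 9a0049c: {9a0049c, dcb2695}.
Reachable from e9f723a: {dcb2695, e9f723a}.
Only in 9a0049c's history (ahead): {9a0049c} — 1.
Only in e9f723a's history (behind): {e9f723a} — 1.

1 ahead, 1 behind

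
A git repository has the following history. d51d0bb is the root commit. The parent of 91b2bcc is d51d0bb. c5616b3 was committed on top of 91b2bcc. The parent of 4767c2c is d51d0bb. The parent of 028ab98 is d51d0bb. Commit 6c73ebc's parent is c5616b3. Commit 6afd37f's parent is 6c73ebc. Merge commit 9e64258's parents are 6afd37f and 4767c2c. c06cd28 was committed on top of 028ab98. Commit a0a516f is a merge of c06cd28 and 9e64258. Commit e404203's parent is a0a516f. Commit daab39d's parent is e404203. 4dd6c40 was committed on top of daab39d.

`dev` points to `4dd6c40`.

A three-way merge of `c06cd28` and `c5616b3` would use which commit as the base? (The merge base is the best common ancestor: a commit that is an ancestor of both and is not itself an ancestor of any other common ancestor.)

Ancestors of c06cd28: {028ab98, c06cd28, d51d0bb}.
Ancestors of c5616b3: {91b2bcc, c5616b3, d51d0bb}.
Common ancestors: {d51d0bb}.
The only common ancestor is d51d0bb, so it is the merge base.

d51d0bb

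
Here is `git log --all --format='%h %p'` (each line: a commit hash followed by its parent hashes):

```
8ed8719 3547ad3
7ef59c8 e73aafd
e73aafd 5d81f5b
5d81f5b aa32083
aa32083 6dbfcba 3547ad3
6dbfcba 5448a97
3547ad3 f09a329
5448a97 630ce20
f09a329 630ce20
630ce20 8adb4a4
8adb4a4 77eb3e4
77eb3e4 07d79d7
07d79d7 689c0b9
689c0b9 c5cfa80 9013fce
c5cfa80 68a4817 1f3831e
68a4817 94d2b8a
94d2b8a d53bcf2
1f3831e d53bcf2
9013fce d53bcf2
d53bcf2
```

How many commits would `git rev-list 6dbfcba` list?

Walking parent pointers from 6dbfcba: reachable set = {07d79d7, 1f3831e, 5448a97, 630ce20, 689c0b9, 68a4817, 6dbfcba, 77eb3e4, 8adb4a4, 9013fce, 94d2b8a, c5cfa80, d53bcf2}.
That is 13 commits.

13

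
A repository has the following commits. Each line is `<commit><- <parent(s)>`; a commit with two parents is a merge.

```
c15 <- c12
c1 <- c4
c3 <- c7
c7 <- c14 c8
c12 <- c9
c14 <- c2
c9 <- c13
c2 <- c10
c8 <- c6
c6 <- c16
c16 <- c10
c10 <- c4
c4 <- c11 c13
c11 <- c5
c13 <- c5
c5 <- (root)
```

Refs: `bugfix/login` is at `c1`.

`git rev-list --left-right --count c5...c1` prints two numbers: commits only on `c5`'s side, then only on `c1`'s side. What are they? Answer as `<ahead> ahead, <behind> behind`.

0 ahead, 4 behind

Reachable from c5: {c5}.
Reachable from c1: {c1, c11, c13, c4, c5}.
Only in c5's history (ahead): {} — 0.
Only in c1's history (behind): {c1, c11, c13, c4} — 4.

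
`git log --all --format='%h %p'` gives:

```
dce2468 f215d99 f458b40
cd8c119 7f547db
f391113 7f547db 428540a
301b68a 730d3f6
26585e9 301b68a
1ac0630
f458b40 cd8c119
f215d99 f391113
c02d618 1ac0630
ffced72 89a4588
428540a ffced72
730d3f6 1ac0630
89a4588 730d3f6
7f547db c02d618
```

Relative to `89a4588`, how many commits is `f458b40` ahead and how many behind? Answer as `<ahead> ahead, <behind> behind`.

4 ahead, 2 behind

Reachable from f458b40: {1ac0630, 7f547db, c02d618, cd8c119, f458b40}.
Reachable from 89a4588: {1ac0630, 730d3f6, 89a4588}.
Only in f458b40's history (ahead): {7f547db, c02d618, cd8c119, f458b40} — 4.
Only in 89a4588's history (behind): {730d3f6, 89a4588} — 2.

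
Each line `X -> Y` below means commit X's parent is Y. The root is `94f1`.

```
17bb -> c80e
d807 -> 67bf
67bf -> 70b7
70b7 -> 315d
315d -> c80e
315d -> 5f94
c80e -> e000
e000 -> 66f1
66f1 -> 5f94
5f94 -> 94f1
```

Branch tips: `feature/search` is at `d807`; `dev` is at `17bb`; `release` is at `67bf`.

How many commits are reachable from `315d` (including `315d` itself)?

Walking parent pointers from 315d: reachable set = {315d, 5f94, 66f1, 94f1, c80e, e000}.
That is 6 commits.

6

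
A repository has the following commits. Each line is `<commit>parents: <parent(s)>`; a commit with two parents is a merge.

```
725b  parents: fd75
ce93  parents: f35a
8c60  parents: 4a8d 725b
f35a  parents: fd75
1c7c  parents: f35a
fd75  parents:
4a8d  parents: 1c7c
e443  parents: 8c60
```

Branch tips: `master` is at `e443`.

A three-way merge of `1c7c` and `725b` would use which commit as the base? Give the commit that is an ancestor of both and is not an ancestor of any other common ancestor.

fd75

Ancestors of 1c7c: {1c7c, f35a, fd75}.
Ancestors of 725b: {725b, fd75}.
Common ancestors: {fd75}.
The only common ancestor is fd75, so it is the merge base.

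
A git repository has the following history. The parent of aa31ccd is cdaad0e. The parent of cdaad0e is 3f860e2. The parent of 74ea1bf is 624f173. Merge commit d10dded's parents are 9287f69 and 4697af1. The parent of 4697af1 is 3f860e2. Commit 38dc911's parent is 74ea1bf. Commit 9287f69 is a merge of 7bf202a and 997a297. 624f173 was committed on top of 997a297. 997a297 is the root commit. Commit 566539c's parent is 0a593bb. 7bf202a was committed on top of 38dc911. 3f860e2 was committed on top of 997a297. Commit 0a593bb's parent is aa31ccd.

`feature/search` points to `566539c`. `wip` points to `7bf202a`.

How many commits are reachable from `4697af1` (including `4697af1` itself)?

Walking parent pointers from 4697af1: reachable set = {3f860e2, 4697af1, 997a297}.
That is 3 commits.

3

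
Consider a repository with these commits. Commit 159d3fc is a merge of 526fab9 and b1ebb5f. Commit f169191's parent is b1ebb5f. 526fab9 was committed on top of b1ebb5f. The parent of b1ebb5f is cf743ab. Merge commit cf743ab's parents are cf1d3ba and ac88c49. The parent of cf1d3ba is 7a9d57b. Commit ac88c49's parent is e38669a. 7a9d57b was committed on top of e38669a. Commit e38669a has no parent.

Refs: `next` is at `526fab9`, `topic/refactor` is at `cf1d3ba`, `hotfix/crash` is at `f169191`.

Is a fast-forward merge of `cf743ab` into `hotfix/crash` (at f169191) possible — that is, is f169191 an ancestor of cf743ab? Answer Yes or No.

A fast-forward from f169191 to cf743ab is possible iff f169191 is an ancestor of cf743ab.
Ancestors of cf743ab: {7a9d57b, ac88c49, cf1d3ba, cf743ab, e38669a}.
f169191 is not among them, so fast-forward is not possible.

No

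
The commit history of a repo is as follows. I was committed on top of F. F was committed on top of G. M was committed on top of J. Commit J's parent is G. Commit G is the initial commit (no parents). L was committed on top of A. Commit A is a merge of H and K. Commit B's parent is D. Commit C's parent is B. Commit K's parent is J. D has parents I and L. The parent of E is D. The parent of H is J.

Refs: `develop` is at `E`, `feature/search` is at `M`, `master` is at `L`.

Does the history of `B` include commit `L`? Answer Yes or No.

Yes

Ancestors of B (commits reachable by following parents): {A, B, D, F, G, H, I, J, K, L}.
L is in that set, so it is an ancestor of B.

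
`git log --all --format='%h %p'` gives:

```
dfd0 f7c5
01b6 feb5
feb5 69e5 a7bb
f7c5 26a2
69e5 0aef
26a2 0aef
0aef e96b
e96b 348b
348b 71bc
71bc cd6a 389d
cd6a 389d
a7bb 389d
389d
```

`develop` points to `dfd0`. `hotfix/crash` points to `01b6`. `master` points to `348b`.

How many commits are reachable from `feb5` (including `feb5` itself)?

Walking parent pointers from feb5: reachable set = {0aef, 348b, 389d, 69e5, 71bc, a7bb, cd6a, e96b, feb5}.
That is 9 commits.

9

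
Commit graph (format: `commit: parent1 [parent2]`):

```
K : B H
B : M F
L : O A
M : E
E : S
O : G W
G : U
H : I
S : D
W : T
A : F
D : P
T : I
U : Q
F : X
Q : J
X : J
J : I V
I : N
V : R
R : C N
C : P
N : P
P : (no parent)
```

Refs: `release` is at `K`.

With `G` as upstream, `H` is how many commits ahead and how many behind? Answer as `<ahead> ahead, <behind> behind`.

1 ahead, 7 behind

Reachable from H: {H, I, N, P}.
Reachable from G: {C, G, I, J, N, P, Q, R, U, V}.
Only in H's history (ahead): {H} — 1.
Only in G's history (behind): {C, G, J, Q, R, U, V} — 7.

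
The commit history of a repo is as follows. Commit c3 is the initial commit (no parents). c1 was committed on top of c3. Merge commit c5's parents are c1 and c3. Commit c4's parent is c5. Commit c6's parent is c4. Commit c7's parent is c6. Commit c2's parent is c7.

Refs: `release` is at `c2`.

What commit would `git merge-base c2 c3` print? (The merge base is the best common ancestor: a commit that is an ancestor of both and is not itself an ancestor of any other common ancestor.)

c3

Ancestors of c2: {c1, c2, c3, c4, c5, c6, c7}.
Ancestors of c3: {c3}.
Common ancestors: {c3}.
The only common ancestor is c3, so it is the merge base.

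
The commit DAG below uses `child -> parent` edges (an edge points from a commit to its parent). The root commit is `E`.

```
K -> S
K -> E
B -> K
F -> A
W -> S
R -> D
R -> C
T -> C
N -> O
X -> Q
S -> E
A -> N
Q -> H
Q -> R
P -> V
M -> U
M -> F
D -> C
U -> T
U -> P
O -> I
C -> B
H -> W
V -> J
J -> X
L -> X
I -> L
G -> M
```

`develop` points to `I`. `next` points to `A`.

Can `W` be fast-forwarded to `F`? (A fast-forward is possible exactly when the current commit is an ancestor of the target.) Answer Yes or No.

A fast-forward from W to F is possible iff W is an ancestor of F.
Ancestors of F: {A, B, C, D, E, F, H, I, K, L, N, O, Q, R, S, W, X}.
W is among them, so fast-forward is possible.

Yes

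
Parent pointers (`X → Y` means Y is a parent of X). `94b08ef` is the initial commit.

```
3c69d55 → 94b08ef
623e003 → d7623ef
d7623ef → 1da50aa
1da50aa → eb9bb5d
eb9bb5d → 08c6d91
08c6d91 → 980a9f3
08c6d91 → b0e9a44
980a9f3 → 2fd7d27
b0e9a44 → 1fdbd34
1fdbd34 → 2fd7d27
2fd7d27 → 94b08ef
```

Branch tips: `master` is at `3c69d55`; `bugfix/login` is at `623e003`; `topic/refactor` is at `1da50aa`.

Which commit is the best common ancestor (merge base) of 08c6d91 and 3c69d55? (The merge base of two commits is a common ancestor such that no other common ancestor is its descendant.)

94b08ef

Ancestors of 08c6d91: {08c6d91, 1fdbd34, 2fd7d27, 94b08ef, 980a9f3, b0e9a44}.
Ancestors of 3c69d55: {3c69d55, 94b08ef}.
Common ancestors: {94b08ef}.
The only common ancestor is 94b08ef, so it is the merge base.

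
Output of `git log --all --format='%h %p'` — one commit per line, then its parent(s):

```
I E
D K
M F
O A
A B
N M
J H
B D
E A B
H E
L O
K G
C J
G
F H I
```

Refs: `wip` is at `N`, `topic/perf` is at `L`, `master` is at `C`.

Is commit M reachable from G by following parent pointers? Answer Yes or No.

No

Ancestors of G: {G}.
M is not in that set, so it is not an ancestor of G.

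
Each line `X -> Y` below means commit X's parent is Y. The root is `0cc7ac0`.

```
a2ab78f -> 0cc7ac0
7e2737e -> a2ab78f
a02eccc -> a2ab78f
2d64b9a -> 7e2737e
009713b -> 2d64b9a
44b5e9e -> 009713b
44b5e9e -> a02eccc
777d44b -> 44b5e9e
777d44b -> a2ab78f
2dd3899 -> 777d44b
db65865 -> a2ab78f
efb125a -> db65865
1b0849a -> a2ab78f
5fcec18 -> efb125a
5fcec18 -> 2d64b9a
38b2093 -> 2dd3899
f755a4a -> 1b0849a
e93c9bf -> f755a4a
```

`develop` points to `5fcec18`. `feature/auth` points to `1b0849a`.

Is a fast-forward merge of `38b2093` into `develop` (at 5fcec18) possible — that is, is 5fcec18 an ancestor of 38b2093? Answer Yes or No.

A fast-forward from 5fcec18 to 38b2093 is possible iff 5fcec18 is an ancestor of 38b2093.
Ancestors of 38b2093: {009713b, 0cc7ac0, 2d64b9a, 2dd3899, 38b2093, 44b5e9e, 777d44b, 7e2737e, a02eccc, a2ab78f}.
5fcec18 is not among them, so fast-forward is not possible.

No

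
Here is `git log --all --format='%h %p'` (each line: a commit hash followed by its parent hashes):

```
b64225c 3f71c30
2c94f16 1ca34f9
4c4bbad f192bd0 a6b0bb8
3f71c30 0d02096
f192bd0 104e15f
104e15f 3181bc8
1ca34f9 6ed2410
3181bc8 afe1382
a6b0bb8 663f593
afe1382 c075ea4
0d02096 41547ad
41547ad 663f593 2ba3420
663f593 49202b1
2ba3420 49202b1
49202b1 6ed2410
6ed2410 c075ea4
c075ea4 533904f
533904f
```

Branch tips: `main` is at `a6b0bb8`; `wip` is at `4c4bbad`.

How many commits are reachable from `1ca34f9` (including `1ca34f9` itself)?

4

Walking parent pointers from 1ca34f9: reachable set = {1ca34f9, 533904f, 6ed2410, c075ea4}.
That is 4 commits.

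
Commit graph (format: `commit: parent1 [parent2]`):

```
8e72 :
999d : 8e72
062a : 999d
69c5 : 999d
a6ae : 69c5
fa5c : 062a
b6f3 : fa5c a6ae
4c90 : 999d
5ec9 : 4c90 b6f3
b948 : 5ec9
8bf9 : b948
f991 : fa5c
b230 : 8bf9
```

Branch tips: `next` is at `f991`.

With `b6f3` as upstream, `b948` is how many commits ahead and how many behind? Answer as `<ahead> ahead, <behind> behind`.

Reachable from b948: {062a, 4c90, 5ec9, 69c5, 8e72, 999d, a6ae, b6f3, b948, fa5c}.
Reachable from b6f3: {062a, 69c5, 8e72, 999d, a6ae, b6f3, fa5c}.
Only in b948's history (ahead): {4c90, 5ec9, b948} — 3.
Only in b6f3's history (behind): {} — 0.

3 ahead, 0 behind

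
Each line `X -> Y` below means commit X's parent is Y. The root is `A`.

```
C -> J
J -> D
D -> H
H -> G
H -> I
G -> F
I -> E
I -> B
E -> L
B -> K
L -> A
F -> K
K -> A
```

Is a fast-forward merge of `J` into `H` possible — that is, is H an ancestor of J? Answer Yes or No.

A fast-forward from H to J is possible iff H is an ancestor of J.
Ancestors of J: {A, B, D, E, F, G, H, I, J, K, L}.
H is among them, so fast-forward is possible.

Yes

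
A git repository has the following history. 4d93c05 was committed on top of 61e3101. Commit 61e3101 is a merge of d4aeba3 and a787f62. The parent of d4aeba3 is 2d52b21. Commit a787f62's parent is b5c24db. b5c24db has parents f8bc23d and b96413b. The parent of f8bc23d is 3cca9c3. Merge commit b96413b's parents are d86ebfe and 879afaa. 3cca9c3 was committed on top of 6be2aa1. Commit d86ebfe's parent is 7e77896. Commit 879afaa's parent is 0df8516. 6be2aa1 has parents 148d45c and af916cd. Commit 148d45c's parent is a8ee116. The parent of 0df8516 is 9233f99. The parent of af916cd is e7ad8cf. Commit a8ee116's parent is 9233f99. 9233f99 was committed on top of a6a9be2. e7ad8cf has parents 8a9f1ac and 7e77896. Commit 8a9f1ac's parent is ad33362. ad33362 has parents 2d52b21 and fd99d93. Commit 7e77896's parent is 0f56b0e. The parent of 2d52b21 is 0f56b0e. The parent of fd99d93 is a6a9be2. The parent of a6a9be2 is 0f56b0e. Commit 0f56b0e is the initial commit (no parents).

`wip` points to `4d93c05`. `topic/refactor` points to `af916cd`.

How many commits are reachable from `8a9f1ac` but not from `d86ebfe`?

Reachable from 8a9f1ac: {0f56b0e, 2d52b21, 8a9f1ac, a6a9be2, ad33362, fd99d93}.
Reachable from d86ebfe: {0f56b0e, 7e77896, d86ebfe}.
In 8a9f1ac's history but not d86ebfe's: {2d52b21, 8a9f1ac, a6a9be2, ad33362, fd99d93} — 5 commits.

5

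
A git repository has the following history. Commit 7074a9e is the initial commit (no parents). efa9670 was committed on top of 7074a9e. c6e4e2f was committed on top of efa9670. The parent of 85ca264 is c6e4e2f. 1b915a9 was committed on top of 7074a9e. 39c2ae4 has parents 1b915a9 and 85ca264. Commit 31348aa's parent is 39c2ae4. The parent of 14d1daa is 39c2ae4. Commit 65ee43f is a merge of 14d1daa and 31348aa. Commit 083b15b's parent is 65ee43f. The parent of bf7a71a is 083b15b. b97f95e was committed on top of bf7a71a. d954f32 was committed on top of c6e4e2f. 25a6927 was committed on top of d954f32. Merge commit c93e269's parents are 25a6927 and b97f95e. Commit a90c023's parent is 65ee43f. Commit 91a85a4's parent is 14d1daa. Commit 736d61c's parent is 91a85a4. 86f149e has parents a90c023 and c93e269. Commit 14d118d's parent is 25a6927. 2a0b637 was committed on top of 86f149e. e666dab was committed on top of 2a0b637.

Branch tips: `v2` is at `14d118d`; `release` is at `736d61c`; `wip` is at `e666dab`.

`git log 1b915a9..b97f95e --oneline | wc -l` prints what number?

10

Reachable from b97f95e: {083b15b, 14d1daa, 1b915a9, 31348aa, 39c2ae4, 65ee43f, 7074a9e, 85ca264, b97f95e, bf7a71a, c6e4e2f, efa9670}.
Reachable from 1b915a9: {1b915a9, 7074a9e}.
In b97f95e's history but not 1b915a9's: {083b15b, 14d1daa, 31348aa, 39c2ae4, 65ee43f, 85ca264, b97f95e, bf7a71a, c6e4e2f, efa9670} — 10 commits.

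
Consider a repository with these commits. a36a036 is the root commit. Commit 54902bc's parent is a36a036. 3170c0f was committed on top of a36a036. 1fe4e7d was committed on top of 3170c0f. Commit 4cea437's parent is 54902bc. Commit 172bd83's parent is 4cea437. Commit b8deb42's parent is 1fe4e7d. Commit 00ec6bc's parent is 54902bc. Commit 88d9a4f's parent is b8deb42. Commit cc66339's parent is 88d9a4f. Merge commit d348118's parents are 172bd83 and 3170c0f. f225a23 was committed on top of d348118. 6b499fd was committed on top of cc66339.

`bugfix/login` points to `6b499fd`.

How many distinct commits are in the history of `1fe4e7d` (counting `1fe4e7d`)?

Walking parent pointers from 1fe4e7d: reachable set = {1fe4e7d, 3170c0f, a36a036}.
That is 3 commits.

3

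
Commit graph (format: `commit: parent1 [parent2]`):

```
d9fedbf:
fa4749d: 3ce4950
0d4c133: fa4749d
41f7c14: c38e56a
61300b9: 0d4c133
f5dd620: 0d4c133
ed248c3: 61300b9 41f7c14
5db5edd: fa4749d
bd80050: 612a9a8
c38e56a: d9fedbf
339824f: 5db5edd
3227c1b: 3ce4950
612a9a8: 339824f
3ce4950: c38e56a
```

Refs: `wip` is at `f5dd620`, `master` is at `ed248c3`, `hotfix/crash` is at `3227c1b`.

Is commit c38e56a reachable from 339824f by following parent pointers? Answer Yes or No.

Yes

Ancestors of 339824f (commits reachable by following parents): {339824f, 3ce4950, 5db5edd, c38e56a, d9fedbf, fa4749d}.
c38e56a is in that set, so it is an ancestor of 339824f.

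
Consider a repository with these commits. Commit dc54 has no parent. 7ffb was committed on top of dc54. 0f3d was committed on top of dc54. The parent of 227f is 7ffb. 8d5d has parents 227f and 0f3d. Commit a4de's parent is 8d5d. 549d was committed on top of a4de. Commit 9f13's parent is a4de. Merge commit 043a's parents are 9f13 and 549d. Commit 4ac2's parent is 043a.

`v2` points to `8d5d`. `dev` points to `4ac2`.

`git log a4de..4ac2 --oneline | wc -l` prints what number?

Reachable from 4ac2: {043a, 0f3d, 227f, 4ac2, 549d, 7ffb, 8d5d, 9f13, a4de, dc54}.
Reachable from a4de: {0f3d, 227f, 7ffb, 8d5d, a4de, dc54}.
In 4ac2's history but not a4de's: {043a, 4ac2, 549d, 9f13} — 4 commits.

4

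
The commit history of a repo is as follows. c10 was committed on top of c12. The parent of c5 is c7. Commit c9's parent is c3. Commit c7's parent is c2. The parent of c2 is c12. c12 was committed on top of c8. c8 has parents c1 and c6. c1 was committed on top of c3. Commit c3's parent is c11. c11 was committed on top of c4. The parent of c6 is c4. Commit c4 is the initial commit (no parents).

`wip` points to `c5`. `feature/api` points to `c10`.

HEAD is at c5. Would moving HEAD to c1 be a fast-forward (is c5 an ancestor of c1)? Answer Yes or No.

No

A fast-forward from c5 to c1 is possible iff c5 is an ancestor of c1.
Ancestors of c1: {c1, c11, c3, c4}.
c5 is not among them, so fast-forward is not possible.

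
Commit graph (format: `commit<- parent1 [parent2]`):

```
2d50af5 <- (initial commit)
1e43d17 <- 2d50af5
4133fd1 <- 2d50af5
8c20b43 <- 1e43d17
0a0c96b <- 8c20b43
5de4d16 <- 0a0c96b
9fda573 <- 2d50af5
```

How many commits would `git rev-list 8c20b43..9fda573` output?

1

Reachable from 9fda573: {2d50af5, 9fda573}.
Reachable from 8c20b43: {1e43d17, 2d50af5, 8c20b43}.
In 9fda573's history but not 8c20b43's: {9fda573} — 1 commit.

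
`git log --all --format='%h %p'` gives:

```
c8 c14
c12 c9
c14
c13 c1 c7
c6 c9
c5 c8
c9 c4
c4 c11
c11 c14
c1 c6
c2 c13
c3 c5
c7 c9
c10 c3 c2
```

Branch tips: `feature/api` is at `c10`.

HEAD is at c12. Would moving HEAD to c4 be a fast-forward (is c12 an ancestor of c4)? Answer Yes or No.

No

A fast-forward from c12 to c4 is possible iff c12 is an ancestor of c4.
Ancestors of c4: {c11, c14, c4}.
c12 is not among them, so fast-forward is not possible.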